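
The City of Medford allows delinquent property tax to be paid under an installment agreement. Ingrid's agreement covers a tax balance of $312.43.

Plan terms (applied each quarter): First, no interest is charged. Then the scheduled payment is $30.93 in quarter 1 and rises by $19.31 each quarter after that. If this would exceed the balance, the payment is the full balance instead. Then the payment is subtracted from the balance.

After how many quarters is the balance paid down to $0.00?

Quarter 1: opening $312.43; payment $30.93; balance $281.50
Quarter 2: opening $281.50; payment $50.24; balance $231.26
Quarter 3: opening $231.26; payment $69.55; balance $161.71
Quarter 4: opening $161.71; payment $88.86; balance $72.85
Quarter 5: opening $72.85; payment $72.85; balance $0.00
Balance reaches $0.00 in quarter 5.

5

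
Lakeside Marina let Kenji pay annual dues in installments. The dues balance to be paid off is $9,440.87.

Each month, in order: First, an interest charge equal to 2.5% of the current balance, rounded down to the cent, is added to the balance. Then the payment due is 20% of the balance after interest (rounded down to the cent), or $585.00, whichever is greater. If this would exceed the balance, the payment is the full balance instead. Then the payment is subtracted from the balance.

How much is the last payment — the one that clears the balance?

$172.76

Month 1: $9,440.87 +$236.02 interest = $9,676.89; pay $1,935.37 → $7,741.52
Month 2: $7,741.52 +$193.53 interest = $7,935.05; pay $1,587.01 → $6,348.04
Month 3: $6,348.04 +$158.70 interest = $6,506.74; pay $1,301.34 → $5,205.40
Month 4: $5,205.40 +$130.13 interest = $5,335.53; pay $1,067.10 → $4,268.43
Month 5: $4,268.43 +$106.71 interest = $4,375.14; pay $875.02 → $3,500.12
Month 6: $3,500.12 +$87.50 interest = $3,587.62; pay $717.52 → $2,870.10
Month 7: $2,870.10 +$71.75 interest = $2,941.85; pay $588.37 → $2,353.48
Month 8: $2,353.48 +$58.83 interest = $2,412.31; pay $585.00 → $1,827.31
Month 9: $1,827.31 +$45.68 interest = $1,872.99; pay $585.00 → $1,287.99
Month 10: $1,287.99 +$32.19 interest = $1,320.18; pay $585.00 → $735.18
Month 11: $735.18 +$18.37 interest = $753.55; pay $585.00 → $168.55
Month 12: $168.55 +$4.21 interest = $172.76; pay $172.76 → $0.00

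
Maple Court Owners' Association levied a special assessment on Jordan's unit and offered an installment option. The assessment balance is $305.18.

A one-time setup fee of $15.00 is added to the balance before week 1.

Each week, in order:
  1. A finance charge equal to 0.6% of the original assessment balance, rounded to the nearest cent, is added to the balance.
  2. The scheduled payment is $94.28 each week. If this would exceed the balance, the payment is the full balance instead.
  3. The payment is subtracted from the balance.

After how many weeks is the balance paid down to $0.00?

Week 1: opening $320.18; interest $1.83 → $322.01; payment $94.28; balance $227.73
Week 2: opening $227.73; interest $1.83 → $229.56; payment $94.28; balance $135.28
Week 3: opening $135.28; interest $1.83 → $137.11; payment $94.28; balance $42.83
Week 4: opening $42.83; interest $1.83 → $44.66; payment $44.66; balance $0.00
Balance reaches $0.00 in week 4.

4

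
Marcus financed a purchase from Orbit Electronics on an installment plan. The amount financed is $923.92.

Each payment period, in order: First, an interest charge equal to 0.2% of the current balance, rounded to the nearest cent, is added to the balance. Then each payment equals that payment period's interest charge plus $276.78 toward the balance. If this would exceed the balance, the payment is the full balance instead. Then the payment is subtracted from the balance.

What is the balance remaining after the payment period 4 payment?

Payment period 1: opening $923.92; interest $1.85 → $925.77; payment $278.63; balance $647.14
Payment period 2: opening $647.14; interest $1.29 → $648.43; payment $278.07; balance $370.36
Payment period 3: opening $370.36; interest $0.74 → $371.10; payment $277.52; balance $93.58
Payment period 4: opening $93.58; interest $0.19 → $93.77; payment $93.77; balance $0.00

$0.00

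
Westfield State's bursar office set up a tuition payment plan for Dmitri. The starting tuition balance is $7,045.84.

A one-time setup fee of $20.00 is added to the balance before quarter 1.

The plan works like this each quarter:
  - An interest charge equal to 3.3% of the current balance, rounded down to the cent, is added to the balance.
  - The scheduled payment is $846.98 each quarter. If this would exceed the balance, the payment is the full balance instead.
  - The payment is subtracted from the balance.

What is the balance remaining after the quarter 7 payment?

# | Opening | Interest | Payment | End bal
1 | $7,065.84 | $233.17 | $846.98 | $6,452.03
2 | $6,452.03 | $212.91 | $846.98 | $5,817.96
3 | $5,817.96 | $191.99 | $846.98 | $5,162.97
4 | $5,162.97 | $170.37 | $846.98 | $4,486.36
5 | $4,486.36 | $148.04 | $846.98 | $3,787.42
6 | $3,787.42 | $124.98 | $846.98 | $3,065.42
7 | $3,065.42 | $101.15 | $846.98 | $2,319.59

$2,319.59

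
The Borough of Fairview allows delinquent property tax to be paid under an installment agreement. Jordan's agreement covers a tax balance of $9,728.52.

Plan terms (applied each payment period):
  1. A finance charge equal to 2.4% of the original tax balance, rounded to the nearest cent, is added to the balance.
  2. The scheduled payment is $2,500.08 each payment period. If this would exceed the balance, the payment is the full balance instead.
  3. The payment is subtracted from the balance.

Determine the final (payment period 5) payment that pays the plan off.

Payment period 1: $9,728.52 +$233.48 interest = $9,962.00; pay $2,500.08 → $7,461.92
Payment period 2: $7,461.92 +$233.48 interest = $7,695.40; pay $2,500.08 → $5,195.32
Payment period 3: $5,195.32 +$233.48 interest = $5,428.80; pay $2,500.08 → $2,928.72
Payment period 4: $2,928.72 +$233.48 interest = $3,162.20; pay $2,500.08 → $662.12
Payment period 5: $662.12 +$233.48 interest = $895.60; pay $895.60 → $0.00

$895.60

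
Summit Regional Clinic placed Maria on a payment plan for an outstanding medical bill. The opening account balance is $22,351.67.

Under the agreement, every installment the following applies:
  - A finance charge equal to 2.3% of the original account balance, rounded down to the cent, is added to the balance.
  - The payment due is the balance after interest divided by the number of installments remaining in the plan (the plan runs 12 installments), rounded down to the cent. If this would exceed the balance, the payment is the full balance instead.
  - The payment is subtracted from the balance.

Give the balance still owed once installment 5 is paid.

$14,875.03

Installment 1: $22,351.67 +$514.08 interest = $22,865.75; pay $1,905.47 → $20,960.28
Installment 2: $20,960.28 +$514.08 interest = $21,474.36; pay $1,952.21 → $19,522.15
Installment 3: $19,522.15 +$514.08 interest = $20,036.23; pay $2,003.62 → $18,032.61
Installment 4: $18,032.61 +$514.08 interest = $18,546.69; pay $2,060.74 → $16,485.95
Installment 5: $16,485.95 +$514.08 interest = $17,000.03; pay $2,125.00 → $14,875.03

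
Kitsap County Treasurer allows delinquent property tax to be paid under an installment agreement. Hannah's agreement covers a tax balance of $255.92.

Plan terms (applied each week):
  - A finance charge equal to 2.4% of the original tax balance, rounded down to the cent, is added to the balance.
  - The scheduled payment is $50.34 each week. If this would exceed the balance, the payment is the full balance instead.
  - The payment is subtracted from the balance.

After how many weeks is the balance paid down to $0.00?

6

Week 1: opening $255.92; interest $6.14 → $262.06; payment $50.34; balance $211.72
Week 2: opening $211.72; interest $6.14 → $217.86; payment $50.34; balance $167.52
Week 3: opening $167.52; interest $6.14 → $173.66; payment $50.34; balance $123.32
Week 4: opening $123.32; interest $6.14 → $129.46; payment $50.34; balance $79.12
Week 5: opening $79.12; interest $6.14 → $85.26; payment $50.34; balance $34.92
Week 6: opening $34.92; interest $6.14 → $41.06; payment $41.06; balance $0.00
Balance reaches $0.00 in week 6.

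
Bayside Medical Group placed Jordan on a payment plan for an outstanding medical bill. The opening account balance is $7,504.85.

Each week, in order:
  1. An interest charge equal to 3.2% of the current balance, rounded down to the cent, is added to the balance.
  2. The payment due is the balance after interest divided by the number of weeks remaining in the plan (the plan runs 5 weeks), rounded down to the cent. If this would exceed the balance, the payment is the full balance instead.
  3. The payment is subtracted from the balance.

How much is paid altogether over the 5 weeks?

$8,256.79

# | Opening | Interest | Payment | End bal
1 | $7,504.85 | $240.15 | $1,549.00 | $6,196.00
2 | $6,196.00 | $198.27 | $1,598.56 | $4,795.71
3 | $4,795.71 | $153.46 | $1,649.72 | $3,299.45
4 | $3,299.45 | $105.58 | $1,702.51 | $1,702.52
5 | $1,702.52 | $54.48 | $1,757.00 | $0.00
Total paid: $8,256.79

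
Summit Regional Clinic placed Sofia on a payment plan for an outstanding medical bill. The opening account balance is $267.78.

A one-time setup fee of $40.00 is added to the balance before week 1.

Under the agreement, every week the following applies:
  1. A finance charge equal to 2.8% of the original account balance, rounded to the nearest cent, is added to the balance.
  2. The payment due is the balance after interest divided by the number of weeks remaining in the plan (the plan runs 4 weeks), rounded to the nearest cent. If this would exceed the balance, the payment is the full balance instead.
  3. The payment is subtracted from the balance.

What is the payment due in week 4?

# | Opening | Interest | Payment | End bal
1 | $307.78 | $7.50 | $78.82 | $236.46
2 | $236.46 | $7.50 | $81.32 | $162.64
3 | $162.64 | $7.50 | $85.07 | $85.07
4 | $85.07 | $7.50 | $92.57 | $0.00

$92.57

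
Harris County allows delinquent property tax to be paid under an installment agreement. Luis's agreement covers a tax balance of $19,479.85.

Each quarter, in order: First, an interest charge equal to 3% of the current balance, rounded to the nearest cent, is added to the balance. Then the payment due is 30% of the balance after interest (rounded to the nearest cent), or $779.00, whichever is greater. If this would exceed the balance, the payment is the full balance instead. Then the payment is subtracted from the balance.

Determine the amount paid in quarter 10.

$527.16

Quarter 1: opening $19,479.85; interest $584.40 → $20,064.25; payment $6,019.28; balance $14,044.97
Quarter 2: opening $14,044.97; interest $421.35 → $14,466.32; payment $4,339.90; balance $10,126.42
Quarter 3: opening $10,126.42; interest $303.79 → $10,430.21; payment $3,129.06; balance $7,301.15
Quarter 4: opening $7,301.15; interest $219.03 → $7,520.18; payment $2,256.05; balance $5,264.13
Quarter 5: opening $5,264.13; interest $157.92 → $5,422.05; payment $1,626.62; balance $3,795.43
Quarter 6: opening $3,795.43; interest $113.86 → $3,909.29; payment $1,172.79; balance $2,736.50
Quarter 7: opening $2,736.50; interest $82.10 → $2,818.60; payment $845.58; balance $1,973.02
Quarter 8: opening $1,973.02; interest $59.19 → $2,032.21; payment $779.00; balance $1,253.21
Quarter 9: opening $1,253.21; interest $37.60 → $1,290.81; payment $779.00; balance $511.81
Quarter 10: opening $511.81; interest $15.35 → $527.16; payment $527.16; balance $0.00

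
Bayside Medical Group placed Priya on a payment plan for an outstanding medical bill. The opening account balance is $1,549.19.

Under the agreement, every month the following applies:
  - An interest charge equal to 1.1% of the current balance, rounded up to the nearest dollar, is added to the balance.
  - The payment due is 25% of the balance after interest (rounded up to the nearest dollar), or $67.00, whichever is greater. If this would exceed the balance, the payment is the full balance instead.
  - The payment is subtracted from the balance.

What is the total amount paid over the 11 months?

$1,621.19

Month 1: opening $1,549.19; interest $18.00 → $1,567.19; payment $392.00; balance $1,175.19
Month 2: opening $1,175.19; interest $13.00 → $1,188.19; payment $298.00; balance $890.19
Month 3: opening $890.19; interest $10.00 → $900.19; payment $226.00; balance $674.19
Month 4: opening $674.19; interest $8.00 → $682.19; payment $171.00; balance $511.19
Month 5: opening $511.19; interest $6.00 → $517.19; payment $130.00; balance $387.19
Month 6: opening $387.19; interest $5.00 → $392.19; payment $99.00; balance $293.19
Month 7: opening $293.19; interest $4.00 → $297.19; payment $75.00; balance $222.19
Month 8: opening $222.19; interest $3.00 → $225.19; payment $67.00; balance $158.19
Month 9: opening $158.19; interest $2.00 → $160.19; payment $67.00; balance $93.19
Month 10: opening $93.19; interest $2.00 → $95.19; payment $67.00; balance $28.19
Month 11: opening $28.19; interest $1.00 → $29.19; payment $29.19; balance $0.00
Total paid: $1,621.19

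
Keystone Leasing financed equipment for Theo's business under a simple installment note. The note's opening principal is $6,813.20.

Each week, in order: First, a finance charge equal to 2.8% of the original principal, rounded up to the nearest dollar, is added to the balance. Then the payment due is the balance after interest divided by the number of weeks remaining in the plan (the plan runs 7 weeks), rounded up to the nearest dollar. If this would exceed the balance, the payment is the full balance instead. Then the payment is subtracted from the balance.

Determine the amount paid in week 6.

$1,277.00

# | Opening | Interest | Payment | End bal
1 | $6,813.20 | $191.00 | $1,001.00 | $6,003.20
2 | $6,003.20 | $191.00 | $1,033.00 | $5,161.20
3 | $5,161.20 | $191.00 | $1,071.00 | $4,281.20
4 | $4,281.20 | $191.00 | $1,119.00 | $3,353.20
5 | $3,353.20 | $191.00 | $1,182.00 | $2,362.20
6 | $2,362.20 | $191.00 | $1,277.00 | $1,276.20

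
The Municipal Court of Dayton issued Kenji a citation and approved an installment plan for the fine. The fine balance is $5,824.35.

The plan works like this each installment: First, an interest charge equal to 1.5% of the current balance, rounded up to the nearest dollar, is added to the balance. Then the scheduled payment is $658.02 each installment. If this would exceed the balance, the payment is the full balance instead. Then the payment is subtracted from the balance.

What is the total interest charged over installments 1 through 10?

$479.00

Installment 1: opening $5,824.35; interest $88.00 → $5,912.35; payment $658.02; balance $5,254.33
Installment 2: opening $5,254.33; interest $79.00 → $5,333.33; payment $658.02; balance $4,675.31
Installment 3: opening $4,675.31; interest $71.00 → $4,746.31; payment $658.02; balance $4,088.29
Installment 4: opening $4,088.29; interest $62.00 → $4,150.29; payment $658.02; balance $3,492.27
Installment 5: opening $3,492.27; interest $53.00 → $3,545.27; payment $658.02; balance $2,887.25
Installment 6: opening $2,887.25; interest $44.00 → $2,931.25; payment $658.02; balance $2,273.23
Installment 7: opening $2,273.23; interest $35.00 → $2,308.23; payment $658.02; balance $1,650.21
Installment 8: opening $1,650.21; interest $25.00 → $1,675.21; payment $658.02; balance $1,017.19
Installment 9: opening $1,017.19; interest $16.00 → $1,033.19; payment $658.02; balance $375.17
Installment 10: opening $375.17; interest $6.00 → $381.17; payment $381.17; balance $0.00
Total interest: $88.00 + $79.00 + $71.00 + $62.00 + $53.00 + $44.00 + $35.00 + $25.00 + $16.00 + $6.00 = $479.00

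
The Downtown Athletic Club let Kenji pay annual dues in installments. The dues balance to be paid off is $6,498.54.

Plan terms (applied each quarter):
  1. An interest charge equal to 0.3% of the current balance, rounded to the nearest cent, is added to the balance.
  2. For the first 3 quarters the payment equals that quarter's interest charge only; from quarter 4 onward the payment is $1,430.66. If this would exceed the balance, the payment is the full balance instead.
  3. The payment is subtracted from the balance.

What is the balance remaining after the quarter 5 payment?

$3,671.98

Quarter 1: opening $6,498.54; interest $19.50 → $6,518.04; payment $19.50; balance $6,498.54
Quarter 2: opening $6,498.54; interest $19.50 → $6,518.04; payment $19.50; balance $6,498.54
Quarter 3: opening $6,498.54; interest $19.50 → $6,518.04; payment $19.50; balance $6,498.54
Quarter 4: opening $6,498.54; interest $19.50 → $6,518.04; payment $1,430.66; balance $5,087.38
Quarter 5: opening $5,087.38; interest $15.26 → $5,102.64; payment $1,430.66; balance $3,671.98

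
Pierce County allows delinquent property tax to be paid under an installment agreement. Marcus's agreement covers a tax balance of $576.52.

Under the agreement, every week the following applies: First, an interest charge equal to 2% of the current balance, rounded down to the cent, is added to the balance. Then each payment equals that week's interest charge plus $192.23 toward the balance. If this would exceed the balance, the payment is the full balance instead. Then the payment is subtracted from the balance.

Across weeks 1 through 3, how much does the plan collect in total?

$599.57

# | Opening | Interest | Payment | End bal
1 | $576.52 | $11.53 | $203.76 | $384.29
2 | $384.29 | $7.68 | $199.91 | $192.06
3 | $192.06 | $3.84 | $195.90 | $0.00
Total paid: $599.57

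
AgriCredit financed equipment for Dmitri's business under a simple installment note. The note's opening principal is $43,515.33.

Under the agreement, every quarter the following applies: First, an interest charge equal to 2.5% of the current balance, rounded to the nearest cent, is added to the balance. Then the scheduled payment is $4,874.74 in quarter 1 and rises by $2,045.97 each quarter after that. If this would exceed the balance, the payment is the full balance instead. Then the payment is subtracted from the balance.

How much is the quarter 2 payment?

Quarter 1: $43,515.33 +$1,087.88 interest = $44,603.21; pay $4,874.74 → $39,728.47
Quarter 2: $39,728.47 +$993.21 interest = $40,721.68; pay $6,920.71 → $33,800.97

$6,920.71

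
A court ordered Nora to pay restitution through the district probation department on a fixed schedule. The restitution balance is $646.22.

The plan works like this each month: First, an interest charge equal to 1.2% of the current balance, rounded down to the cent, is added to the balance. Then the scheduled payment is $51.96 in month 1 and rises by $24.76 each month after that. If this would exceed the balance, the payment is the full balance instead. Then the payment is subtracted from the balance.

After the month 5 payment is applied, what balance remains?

Month 1: opening $646.22; interest $7.75 → $653.97; payment $51.96; balance $602.01
Month 2: opening $602.01; interest $7.22 → $609.23; payment $76.72; balance $532.51
Month 3: opening $532.51; interest $6.39 → $538.90; payment $101.48; balance $437.42
Month 4: opening $437.42; interest $5.24 → $442.66; payment $126.24; balance $316.42
Month 5: opening $316.42; interest $3.79 → $320.21; payment $151.00; balance $169.21

$169.21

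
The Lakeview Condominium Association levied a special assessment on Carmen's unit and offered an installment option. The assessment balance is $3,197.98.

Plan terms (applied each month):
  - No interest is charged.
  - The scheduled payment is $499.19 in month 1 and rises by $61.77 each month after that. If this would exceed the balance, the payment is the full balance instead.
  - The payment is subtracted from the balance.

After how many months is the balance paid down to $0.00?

Month 1: opening $3,197.98; payment $499.19; balance $2,698.79
Month 2: opening $2,698.79; payment $560.96; balance $2,137.83
Month 3: opening $2,137.83; payment $622.73; balance $1,515.10
Month 4: opening $1,515.10; payment $684.50; balance $830.60
Month 5: opening $830.60; payment $746.27; balance $84.33
Month 6: opening $84.33; payment $84.33; balance $0.00
Balance reaches $0.00 in month 6.

6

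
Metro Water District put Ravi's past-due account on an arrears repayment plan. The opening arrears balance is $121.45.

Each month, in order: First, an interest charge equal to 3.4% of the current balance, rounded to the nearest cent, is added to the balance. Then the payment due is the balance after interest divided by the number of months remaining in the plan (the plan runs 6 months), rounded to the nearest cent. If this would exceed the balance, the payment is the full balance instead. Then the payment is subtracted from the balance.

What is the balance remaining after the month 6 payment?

$0.00

Month 1: opening $121.45; interest $4.13 → $125.58; payment $20.93; balance $104.65
Month 2: opening $104.65; interest $3.56 → $108.21; payment $21.64; balance $86.57
Month 3: opening $86.57; interest $2.94 → $89.51; payment $22.38; balance $67.13
Month 4: opening $67.13; interest $2.28 → $69.41; payment $23.14; balance $46.27
Month 5: opening $46.27; interest $1.57 → $47.84; payment $23.92; balance $23.92
Month 6: opening $23.92; interest $0.81 → $24.73; payment $24.73; balance $0.00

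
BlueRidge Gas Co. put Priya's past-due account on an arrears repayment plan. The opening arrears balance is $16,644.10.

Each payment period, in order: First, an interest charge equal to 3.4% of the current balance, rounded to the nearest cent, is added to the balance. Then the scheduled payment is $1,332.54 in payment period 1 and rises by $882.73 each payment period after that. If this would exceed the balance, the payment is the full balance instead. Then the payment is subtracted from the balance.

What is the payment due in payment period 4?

$3,980.73

Payment period 1: opening $16,644.10; interest $565.90 → $17,210.00; payment $1,332.54; balance $15,877.46
Payment period 2: opening $15,877.46; interest $539.83 → $16,417.29; payment $2,215.27; balance $14,202.02
Payment period 3: opening $14,202.02; interest $482.87 → $14,684.89; payment $3,098.00; balance $11,586.89
Payment period 4: opening $11,586.89; interest $393.95 → $11,980.84; payment $3,980.73; balance $8,000.11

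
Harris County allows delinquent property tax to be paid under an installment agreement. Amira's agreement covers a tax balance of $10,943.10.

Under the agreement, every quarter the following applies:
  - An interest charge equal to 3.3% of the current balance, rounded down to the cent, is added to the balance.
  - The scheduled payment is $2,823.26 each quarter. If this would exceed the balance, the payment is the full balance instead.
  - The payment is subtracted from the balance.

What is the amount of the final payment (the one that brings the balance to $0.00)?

Quarter 1: opening $10,943.10; interest $361.12 → $11,304.22; payment $2,823.26; balance $8,480.96
Quarter 2: opening $8,480.96; interest $279.87 → $8,760.83; payment $2,823.26; balance $5,937.57
Quarter 3: opening $5,937.57; interest $195.93 → $6,133.50; payment $2,823.26; balance $3,310.24
Quarter 4: opening $3,310.24; interest $109.23 → $3,419.47; payment $2,823.26; balance $596.21
Quarter 5: opening $596.21; interest $19.67 → $615.88; payment $615.88; balance $0.00

$615.88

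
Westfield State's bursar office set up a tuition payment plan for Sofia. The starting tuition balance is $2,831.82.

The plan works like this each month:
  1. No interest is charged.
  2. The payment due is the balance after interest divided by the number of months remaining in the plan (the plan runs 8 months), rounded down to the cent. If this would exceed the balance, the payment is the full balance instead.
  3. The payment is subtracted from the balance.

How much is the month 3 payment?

$353.98

Month 1: opening $2,831.82; payment $353.97; balance $2,477.85
Month 2: opening $2,477.85; payment $353.97; balance $2,123.88
Month 3: opening $2,123.88; payment $353.98; balance $1,769.90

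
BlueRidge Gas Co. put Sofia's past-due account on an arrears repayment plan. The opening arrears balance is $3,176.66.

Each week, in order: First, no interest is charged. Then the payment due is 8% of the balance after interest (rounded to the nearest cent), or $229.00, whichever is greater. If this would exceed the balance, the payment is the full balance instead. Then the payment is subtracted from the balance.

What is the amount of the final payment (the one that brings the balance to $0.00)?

# | Opening | Payment | End bal
1 | $3,176.66 | $254.13 | $2,922.53
2 | $2,922.53 | $233.80 | $2,688.73
3 | $2,688.73 | $229.00 | $2,459.73
4 | $2,459.73 | $229.00 | $2,230.73
5 | $2,230.73 | $229.00 | $2,001.73
6 | $2,001.73 | $229.00 | $1,772.73
7 | $1,772.73 | $229.00 | $1,543.73
8 | $1,543.73 | $229.00 | $1,314.73
9 | $1,314.73 | $229.00 | $1,085.73
10 | $1,085.73 | $229.00 | $856.73
11 | $856.73 | $229.00 | $627.73
12 | $627.73 | $229.00 | $398.73
13 | $398.73 | $229.00 | $169.73
14 | $169.73 | $169.73 | $0.00

$169.73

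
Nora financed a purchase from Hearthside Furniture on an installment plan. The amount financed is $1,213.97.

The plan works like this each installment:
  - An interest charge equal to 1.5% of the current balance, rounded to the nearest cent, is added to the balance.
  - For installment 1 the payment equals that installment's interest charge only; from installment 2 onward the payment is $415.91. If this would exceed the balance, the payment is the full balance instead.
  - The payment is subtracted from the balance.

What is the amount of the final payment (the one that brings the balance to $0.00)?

$2.92

Installment 1: opening $1,213.97; interest $18.21 → $1,232.18; payment $18.21; balance $1,213.97
Installment 2: opening $1,213.97; interest $18.21 → $1,232.18; payment $415.91; balance $816.27
Installment 3: opening $816.27; interest $12.24 → $828.51; payment $415.91; balance $412.60
Installment 4: opening $412.60; interest $6.19 → $418.79; payment $415.91; balance $2.88
Installment 5: opening $2.88; interest $0.04 → $2.92; payment $2.92; balance $0.00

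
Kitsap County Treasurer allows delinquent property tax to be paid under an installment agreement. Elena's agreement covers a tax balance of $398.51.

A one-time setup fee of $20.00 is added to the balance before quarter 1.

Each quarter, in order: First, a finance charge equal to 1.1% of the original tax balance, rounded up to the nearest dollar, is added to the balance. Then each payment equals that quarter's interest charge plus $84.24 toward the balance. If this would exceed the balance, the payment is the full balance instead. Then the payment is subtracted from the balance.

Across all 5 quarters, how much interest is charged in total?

Quarter 1: opening $418.51; interest $5.00 → $423.51; payment $89.24; balance $334.27
Quarter 2: opening $334.27; interest $5.00 → $339.27; payment $89.24; balance $250.03
Quarter 3: opening $250.03; interest $5.00 → $255.03; payment $89.24; balance $165.79
Quarter 4: opening $165.79; interest $5.00 → $170.79; payment $89.24; balance $81.55
Quarter 5: opening $81.55; interest $5.00 → $86.55; payment $86.55; balance $0.00
Total interest: $5.00 + $5.00 + $5.00 + $5.00 + $5.00 = $25.00

$25.00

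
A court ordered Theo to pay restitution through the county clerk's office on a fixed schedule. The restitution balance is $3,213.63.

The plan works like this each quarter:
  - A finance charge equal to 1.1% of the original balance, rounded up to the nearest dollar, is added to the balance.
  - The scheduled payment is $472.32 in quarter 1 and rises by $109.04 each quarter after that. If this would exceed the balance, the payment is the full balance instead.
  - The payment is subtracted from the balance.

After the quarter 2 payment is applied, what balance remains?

Quarter 1: opening $3,213.63; interest $36.00 → $3,249.63; payment $472.32; balance $2,777.31
Quarter 2: opening $2,777.31; interest $36.00 → $2,813.31; payment $581.36; balance $2,231.95

$2,231.95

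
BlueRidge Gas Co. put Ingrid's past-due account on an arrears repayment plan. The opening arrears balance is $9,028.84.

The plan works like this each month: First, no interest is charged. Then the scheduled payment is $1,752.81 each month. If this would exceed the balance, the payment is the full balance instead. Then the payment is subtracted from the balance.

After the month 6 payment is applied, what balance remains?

Month 1: opening $9,028.84; payment $1,752.81; balance $7,276.03
Month 2: opening $7,276.03; payment $1,752.81; balance $5,523.22
Month 3: opening $5,523.22; payment $1,752.81; balance $3,770.41
Month 4: opening $3,770.41; payment $1,752.81; balance $2,017.60
Month 5: opening $2,017.60; payment $1,752.81; balance $264.79
Month 6: opening $264.79; payment $264.79; balance $0.00

$0.00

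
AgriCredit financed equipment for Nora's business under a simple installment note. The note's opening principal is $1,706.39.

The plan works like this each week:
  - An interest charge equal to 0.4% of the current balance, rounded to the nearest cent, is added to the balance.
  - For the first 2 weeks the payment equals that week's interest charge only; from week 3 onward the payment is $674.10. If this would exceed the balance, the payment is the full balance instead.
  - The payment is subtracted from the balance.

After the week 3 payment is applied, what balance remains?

$1,039.12

# | Opening | Interest | Payment | End bal
1 | $1,706.39 | $6.83 | $6.83 | $1,706.39
2 | $1,706.39 | $6.83 | $6.83 | $1,706.39
3 | $1,706.39 | $6.83 | $674.10 | $1,039.12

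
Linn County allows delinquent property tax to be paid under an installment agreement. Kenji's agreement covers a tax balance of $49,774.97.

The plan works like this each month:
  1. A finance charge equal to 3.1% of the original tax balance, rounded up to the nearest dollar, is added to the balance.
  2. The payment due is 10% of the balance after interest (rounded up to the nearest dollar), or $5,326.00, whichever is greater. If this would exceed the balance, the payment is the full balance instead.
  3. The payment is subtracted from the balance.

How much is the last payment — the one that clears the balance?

Month 1: $49,774.97 +$1,544.00 interest = $51,318.97; pay $5,326.00 → $45,992.97
Month 2: $45,992.97 +$1,544.00 interest = $47,536.97; pay $5,326.00 → $42,210.97
Month 3: $42,210.97 +$1,544.00 interest = $43,754.97; pay $5,326.00 → $38,428.97
Month 4: $38,428.97 +$1,544.00 interest = $39,972.97; pay $5,326.00 → $34,646.97
Month 5: $34,646.97 +$1,544.00 interest = $36,190.97; pay $5,326.00 → $30,864.97
Month 6: $30,864.97 +$1,544.00 interest = $32,408.97; pay $5,326.00 → $27,082.97
Month 7: $27,082.97 +$1,544.00 interest = $28,626.97; pay $5,326.00 → $23,300.97
Month 8: $23,300.97 +$1,544.00 interest = $24,844.97; pay $5,326.00 → $19,518.97
Month 9: $19,518.97 +$1,544.00 interest = $21,062.97; pay $5,326.00 → $15,736.97
Month 10: $15,736.97 +$1,544.00 interest = $17,280.97; pay $5,326.00 → $11,954.97
Month 11: $11,954.97 +$1,544.00 interest = $13,498.97; pay $5,326.00 → $8,172.97
Month 12: $8,172.97 +$1,544.00 interest = $9,716.97; pay $5,326.00 → $4,390.97
Month 13: $4,390.97 +$1,544.00 interest = $5,934.97; pay $5,326.00 → $608.97
Month 14: $608.97 +$1,544.00 interest = $2,152.97; pay $2,152.97 → $0.00

$2,152.97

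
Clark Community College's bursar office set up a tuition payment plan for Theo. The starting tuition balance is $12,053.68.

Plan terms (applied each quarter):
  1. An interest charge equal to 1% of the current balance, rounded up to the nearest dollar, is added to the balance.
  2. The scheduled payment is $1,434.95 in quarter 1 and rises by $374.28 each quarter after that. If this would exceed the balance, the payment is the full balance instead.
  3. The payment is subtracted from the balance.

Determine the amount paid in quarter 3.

$2,183.51

Quarter 1: $12,053.68 +$121.00 interest = $12,174.68; pay $1,434.95 → $10,739.73
Quarter 2: $10,739.73 +$108.00 interest = $10,847.73; pay $1,809.23 → $9,038.50
Quarter 3: $9,038.50 +$91.00 interest = $9,129.50; pay $2,183.51 → $6,945.99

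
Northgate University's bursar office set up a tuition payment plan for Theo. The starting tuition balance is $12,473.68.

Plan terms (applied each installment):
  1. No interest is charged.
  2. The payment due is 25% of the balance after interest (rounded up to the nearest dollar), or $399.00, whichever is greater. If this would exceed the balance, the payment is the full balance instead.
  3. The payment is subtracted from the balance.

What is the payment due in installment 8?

$416.00

Installment 1: opening $12,473.68; payment $3,119.00; balance $9,354.68
Installment 2: opening $9,354.68; payment $2,339.00; balance $7,015.68
Installment 3: opening $7,015.68; payment $1,754.00; balance $5,261.68
Installment 4: opening $5,261.68; payment $1,316.00; balance $3,945.68
Installment 5: opening $3,945.68; payment $987.00; balance $2,958.68
Installment 6: opening $2,958.68; payment $740.00; balance $2,218.68
Installment 7: opening $2,218.68; payment $555.00; balance $1,663.68
Installment 8: opening $1,663.68; payment $416.00; balance $1,247.68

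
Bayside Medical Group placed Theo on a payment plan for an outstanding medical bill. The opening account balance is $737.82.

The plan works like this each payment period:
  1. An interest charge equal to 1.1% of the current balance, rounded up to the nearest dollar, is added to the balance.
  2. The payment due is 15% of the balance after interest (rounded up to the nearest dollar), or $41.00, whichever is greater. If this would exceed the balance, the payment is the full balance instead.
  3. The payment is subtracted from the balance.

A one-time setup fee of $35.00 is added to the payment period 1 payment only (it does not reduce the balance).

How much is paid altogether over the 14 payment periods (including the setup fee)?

$827.82

Payment period 1: $737.82 +$9.00 interest = $746.82; pay $113.00 (+ $35.00 fee) → $633.82
Payment period 2: $633.82 +$7.00 interest = $640.82; pay $97.00 → $543.82
Payment period 3: $543.82 +$6.00 interest = $549.82; pay $83.00 → $466.82
Payment period 4: $466.82 +$6.00 interest = $472.82; pay $71.00 → $401.82
Payment period 5: $401.82 +$5.00 interest = $406.82; pay $62.00 → $344.82
Payment period 6: $344.82 +$4.00 interest = $348.82; pay $53.00 → $295.82
Payment period 7: $295.82 +$4.00 interest = $299.82; pay $45.00 → $254.82
Payment period 8: $254.82 +$3.00 interest = $257.82; pay $41.00 → $216.82
Payment period 9: $216.82 +$3.00 interest = $219.82; pay $41.00 → $178.82
Payment period 10: $178.82 +$2.00 interest = $180.82; pay $41.00 → $139.82
Payment period 11: $139.82 +$2.00 interest = $141.82; pay $41.00 → $100.82
Payment period 12: $100.82 +$2.00 interest = $102.82; pay $41.00 → $61.82
Payment period 13: $61.82 +$1.00 interest = $62.82; pay $41.00 → $21.82
Payment period 14: $21.82 +$1.00 interest = $22.82; pay $22.82 → $0.00
Total paid: $827.82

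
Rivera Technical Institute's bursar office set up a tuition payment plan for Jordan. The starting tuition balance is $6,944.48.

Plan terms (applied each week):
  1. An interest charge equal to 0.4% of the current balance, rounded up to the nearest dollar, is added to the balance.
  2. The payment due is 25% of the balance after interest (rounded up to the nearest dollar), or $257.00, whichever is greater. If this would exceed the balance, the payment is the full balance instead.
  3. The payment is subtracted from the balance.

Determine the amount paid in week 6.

# | Opening | Interest | Payment | End bal
1 | $6,944.48 | $28.00 | $1,744.00 | $5,228.48
2 | $5,228.48 | $21.00 | $1,313.00 | $3,936.48
3 | $3,936.48 | $16.00 | $989.00 | $2,963.48
4 | $2,963.48 | $12.00 | $744.00 | $2,231.48
5 | $2,231.48 | $9.00 | $561.00 | $1,679.48
6 | $1,679.48 | $7.00 | $422.00 | $1,264.48

$422.00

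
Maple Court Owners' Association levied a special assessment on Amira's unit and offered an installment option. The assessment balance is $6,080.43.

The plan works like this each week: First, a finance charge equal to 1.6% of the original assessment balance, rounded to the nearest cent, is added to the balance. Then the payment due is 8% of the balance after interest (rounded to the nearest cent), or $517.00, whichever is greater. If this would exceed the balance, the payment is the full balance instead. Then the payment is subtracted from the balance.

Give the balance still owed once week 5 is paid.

$3,981.88

# | Opening | Interest | Payment | End bal
1 | $6,080.43 | $97.29 | $517.00 | $5,660.72
2 | $5,660.72 | $97.29 | $517.00 | $5,241.01
3 | $5,241.01 | $97.29 | $517.00 | $4,821.30
4 | $4,821.30 | $97.29 | $517.00 | $4,401.59
5 | $4,401.59 | $97.29 | $517.00 | $3,981.88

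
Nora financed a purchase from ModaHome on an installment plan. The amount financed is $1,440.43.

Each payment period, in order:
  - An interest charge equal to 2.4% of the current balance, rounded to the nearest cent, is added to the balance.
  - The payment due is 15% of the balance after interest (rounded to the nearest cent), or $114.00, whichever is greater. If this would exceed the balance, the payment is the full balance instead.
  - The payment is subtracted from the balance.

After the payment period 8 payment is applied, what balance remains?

$422.38

# | Opening | Interest | Payment | End bal
1 | $1,440.43 | $34.57 | $221.25 | $1,253.75
2 | $1,253.75 | $30.09 | $192.58 | $1,091.26
3 | $1,091.26 | $26.19 | $167.62 | $949.83
4 | $949.83 | $22.80 | $145.89 | $826.74
5 | $826.74 | $19.84 | $126.99 | $719.59
6 | $719.59 | $17.27 | $114.00 | $622.86
7 | $622.86 | $14.95 | $114.00 | $523.81
8 | $523.81 | $12.57 | $114.00 | $422.38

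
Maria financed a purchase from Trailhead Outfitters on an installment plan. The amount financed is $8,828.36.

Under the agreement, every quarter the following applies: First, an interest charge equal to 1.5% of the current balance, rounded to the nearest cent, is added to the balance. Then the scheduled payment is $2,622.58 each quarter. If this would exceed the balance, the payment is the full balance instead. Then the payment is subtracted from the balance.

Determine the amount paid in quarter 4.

Quarter 1: opening $8,828.36; interest $132.43 → $8,960.79; payment $2,622.58; balance $6,338.21
Quarter 2: opening $6,338.21; interest $95.07 → $6,433.28; payment $2,622.58; balance $3,810.70
Quarter 3: opening $3,810.70; interest $57.16 → $3,867.86; payment $2,622.58; balance $1,245.28
Quarter 4: opening $1,245.28; interest $18.68 → $1,263.96; payment $1,263.96; balance $0.00

$1,263.96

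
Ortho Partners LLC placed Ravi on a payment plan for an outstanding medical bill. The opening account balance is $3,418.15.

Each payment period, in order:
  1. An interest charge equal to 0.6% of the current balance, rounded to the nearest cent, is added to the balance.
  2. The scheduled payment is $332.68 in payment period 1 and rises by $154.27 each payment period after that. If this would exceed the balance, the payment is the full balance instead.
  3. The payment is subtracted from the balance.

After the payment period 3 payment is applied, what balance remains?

Payment period 1: opening $3,418.15; interest $20.51 → $3,438.66; payment $332.68; balance $3,105.98
Payment period 2: opening $3,105.98; interest $18.64 → $3,124.62; payment $486.95; balance $2,637.67
Payment period 3: opening $2,637.67; interest $15.83 → $2,653.50; payment $641.22; balance $2,012.28

$2,012.28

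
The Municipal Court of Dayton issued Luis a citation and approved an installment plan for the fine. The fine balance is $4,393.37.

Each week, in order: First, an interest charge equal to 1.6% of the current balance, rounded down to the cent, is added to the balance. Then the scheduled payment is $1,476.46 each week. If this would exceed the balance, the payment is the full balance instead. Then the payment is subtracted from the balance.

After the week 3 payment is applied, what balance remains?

Week 1: $4,393.37 +$70.29 interest = $4,463.66; pay $1,476.46 → $2,987.20
Week 2: $2,987.20 +$47.79 interest = $3,034.99; pay $1,476.46 → $1,558.53
Week 3: $1,558.53 +$24.93 interest = $1,583.46; pay $1,476.46 → $107.00

$107.00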